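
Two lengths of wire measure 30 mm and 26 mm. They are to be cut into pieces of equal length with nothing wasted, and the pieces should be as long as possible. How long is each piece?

2 mm

By the Euclidean algorithm:
30 = 1 × 26 + 4
26 = 6 × 4 + 2
4 = 2 × 2 + 0
gcd(30, 26) = 2.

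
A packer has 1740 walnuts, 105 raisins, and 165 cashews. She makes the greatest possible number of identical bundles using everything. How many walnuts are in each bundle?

116

Number of bundles = gcd(1740, 105, 165).
1740 = 2^2 × 3 × 5 × 29
105 = 3 × 5 × 7
165 = 3 × 5 × 11
gcd(1740, 105, 165) = 3 × 5 = 15.
walnuts per bundle = 1740 / 15 = 116.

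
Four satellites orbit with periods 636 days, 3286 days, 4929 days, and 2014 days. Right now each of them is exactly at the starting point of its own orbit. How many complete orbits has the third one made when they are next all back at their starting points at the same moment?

The first common completion time is the LCM of the periods.
636 = 2^2 × 3 × 53
3286 = 2 × 31 × 53
4929 = 3 × 31 × 53
2014 = 2 × 19 × 53
LCM(636, 3286, 4929, 2014) = 2^2 × 3 × 19 × 31 × 53 = 374604.
Orbits for period 4929: 374604 / 4929 = 76.

76 orbits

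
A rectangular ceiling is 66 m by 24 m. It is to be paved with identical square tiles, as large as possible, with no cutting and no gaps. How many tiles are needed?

Tile side = gcd(66, 24).
66 = 2 × 3 × 11
24 = 2^3 × 3
gcd(66, 24) = 2 × 3 = 6.
Tiles: (66/6) × (24/6) = 11 × 4 = 44.

44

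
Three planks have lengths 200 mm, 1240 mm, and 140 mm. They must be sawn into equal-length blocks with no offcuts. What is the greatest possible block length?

20 mm

This is the greatest common divisor of 200, 1240, and 140.
200 = 2^3 × 5^2
1240 = 2^3 × 5 × 31
140 = 2^2 × 5 × 7
gcd(200, 1240, 140) = 2^2 × 5 = 20.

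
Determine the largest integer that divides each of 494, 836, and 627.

19

494 = 2 × 13 × 19
836 = 2^2 × 11 × 19
627 = 3 × 11 × 19
gcd(494, 836, 627) = 19.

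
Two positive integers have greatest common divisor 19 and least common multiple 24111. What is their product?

For any two positive integers, gcd × lcm = product = 19 × 24111 = 458109.

458109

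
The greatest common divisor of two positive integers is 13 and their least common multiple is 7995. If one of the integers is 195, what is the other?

For two integers, gcd × lcm = product, so the other is (13 × 7995) / 195 = 103935 / 195 = 533.

533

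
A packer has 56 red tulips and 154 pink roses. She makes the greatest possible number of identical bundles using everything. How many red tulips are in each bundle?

4

Number of bundles = gcd(56, 154).
56 = 2^3 × 7
154 = 2 × 7 × 11
gcd(56, 154) = 2 × 7 = 14.
red tulips per bundle = 56 / 14 = 4.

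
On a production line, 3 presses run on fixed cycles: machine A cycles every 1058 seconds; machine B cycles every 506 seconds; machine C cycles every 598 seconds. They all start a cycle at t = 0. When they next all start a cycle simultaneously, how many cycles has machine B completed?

They are all back at their starting positions together after one LCM of the periods.
1058 = 2 × 23^2
506 = 2 × 11 × 23
598 = 2 × 13 × 23
LCM(1058, 506, 598) = 2 × 11 × 13 × 23^2 = 151294.
Cycles for period 506: 151294 / 506 = 299.

299 cycles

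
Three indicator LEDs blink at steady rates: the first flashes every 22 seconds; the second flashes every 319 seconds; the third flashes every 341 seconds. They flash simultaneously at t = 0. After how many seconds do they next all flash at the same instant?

19778 seconds

The first simultaneous occurrence is after LCM of the individual periods.
22 = 2 × 11
319 = 11 × 29
341 = 11 × 31
LCM(22, 319, 341) = 2 × 11 × 29 × 31 = 19778.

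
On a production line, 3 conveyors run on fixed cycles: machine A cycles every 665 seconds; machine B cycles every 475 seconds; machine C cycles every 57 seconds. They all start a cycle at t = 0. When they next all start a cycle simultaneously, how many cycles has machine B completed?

They are all back at their starting positions together after one LCM of the periods.
665 = 5 × 7 × 19
475 = 5^2 × 19
57 = 3 × 19
LCM(665, 475, 57) = 3 × 5^2 × 7 × 19 = 9975.
Cycles for period 475: 9975 / 475 = 21.

21 cycles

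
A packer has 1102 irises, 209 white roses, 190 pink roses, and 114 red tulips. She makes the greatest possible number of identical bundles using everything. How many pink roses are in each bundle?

Number of bundles = gcd(1102, 209, 190, 114).
1102 = 2 × 19 × 29
209 = 11 × 19
190 = 2 × 5 × 19
114 = 2 × 3 × 19
gcd(1102, 209, 190, 114) = 19.
pink roses per bundle = 190 / 19 = 10.

10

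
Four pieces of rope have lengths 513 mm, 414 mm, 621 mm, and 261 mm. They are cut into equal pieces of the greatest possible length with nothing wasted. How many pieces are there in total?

Piece length = gcd(513, 414, 621, 261).
513 = 3^3 × 19
414 = 2 × 3^2 × 23
621 = 3^3 × 23
261 = 3^2 × 29
gcd(513, 414, 621, 261) = 3^2 = 9.
Total pieces = 513/9 + 414/9 + 621/9 + 261/9 = 57 + 46 + 69 + 29 = 201.

201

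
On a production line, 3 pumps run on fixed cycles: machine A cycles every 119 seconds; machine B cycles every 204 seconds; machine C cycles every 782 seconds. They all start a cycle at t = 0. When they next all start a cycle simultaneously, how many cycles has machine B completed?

All finish a whole number of cycles simultaneously at t = LCM of the periods.
119 = 7 × 17
204 = 2^2 × 3 × 17
782 = 2 × 17 × 23
LCM(119, 204, 782) = 2^2 × 3 × 7 × 17 × 23 = 32844.
Cycles for period 204: 32844 / 204 = 161.

161 cycles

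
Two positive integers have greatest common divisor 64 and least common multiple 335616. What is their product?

21479424

For any two positive integers, gcd × lcm = product = 64 × 335616 = 21479424.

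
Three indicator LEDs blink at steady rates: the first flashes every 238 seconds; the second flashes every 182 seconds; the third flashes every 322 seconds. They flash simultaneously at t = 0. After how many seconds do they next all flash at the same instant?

71162 seconds

The first simultaneous occurrence is after LCM of the individual periods.
238 = 2 × 7 × 17
182 = 2 × 7 × 13
322 = 2 × 7 × 23
LCM(238, 182, 322) = 2 × 7 × 13 × 17 × 23 = 71162.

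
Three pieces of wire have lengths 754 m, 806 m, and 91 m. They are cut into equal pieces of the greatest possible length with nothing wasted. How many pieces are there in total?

127

Piece length = gcd(754, 806, 91).
754 = 2 × 13 × 29
806 = 2 × 13 × 31
91 = 7 × 13
gcd(754, 806, 91) = 13.
Total pieces = 754/13 + 806/13 + 91/13 = 58 + 62 + 7 = 127.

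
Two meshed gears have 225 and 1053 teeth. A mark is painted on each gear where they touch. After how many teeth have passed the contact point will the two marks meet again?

26325 teeth

They coincide at every common multiple of the periods; the first is the LCM.
225 = 3^2 × 5^2
1053 = 3^4 × 13
LCM(225, 1053) = 3^4 × 5^2 × 13 = 26325.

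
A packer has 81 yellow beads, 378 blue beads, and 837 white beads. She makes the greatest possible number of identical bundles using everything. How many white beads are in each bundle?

31

Number of bundles = gcd(81, 378, 837).
81 = 3^4
378 = 2 × 3^3 × 7
837 = 3^3 × 31
gcd(81, 378, 837) = 3^3 = 27.
white beads per bundle = 837 / 27 = 31.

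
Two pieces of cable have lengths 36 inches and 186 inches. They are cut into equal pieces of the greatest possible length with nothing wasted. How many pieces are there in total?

Piece length = gcd(36, 186).
36 = 2^2 × 3^2
186 = 2 × 3 × 31
gcd(36, 186) = 2 × 3 = 6.
Total pieces = 36/6 + 186/6 = 6 + 31 = 37.

37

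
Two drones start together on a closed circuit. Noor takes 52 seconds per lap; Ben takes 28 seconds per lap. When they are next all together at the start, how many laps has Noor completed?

7 laps

The first common completion time is the LCM of the periods.
52 = 2^2 × 13
28 = 2^2 × 7
LCM(52, 28) = 2^2 × 7 × 13 = 364.
Laps for period 52: 364 / 52 = 7.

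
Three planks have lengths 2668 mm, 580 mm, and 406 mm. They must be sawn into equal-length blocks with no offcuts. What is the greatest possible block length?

The block length must divide every plank, so the greatest is gcd(2668, 580, 406).
2668 = 2^2 × 23 × 29
580 = 2^2 × 5 × 29
406 = 2 × 7 × 29
gcd(2668, 580, 406) = 2 × 29 = 58.

58 mm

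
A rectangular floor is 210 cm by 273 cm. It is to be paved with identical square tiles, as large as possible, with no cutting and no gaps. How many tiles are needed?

Tile side = gcd(210, 273).
210 = 2 × 3 × 5 × 7
273 = 3 × 7 × 13
gcd(210, 273) = 3 × 7 = 21.
Tiles: (210/21) × (273/21) = 10 × 13 = 130.

130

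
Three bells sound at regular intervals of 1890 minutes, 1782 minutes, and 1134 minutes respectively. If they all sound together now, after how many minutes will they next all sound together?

They coincide at every common multiple of the periods; the first is the LCM.
1890 = 2 × 3^3 × 5 × 7
1782 = 2 × 3^4 × 11
1134 = 2 × 3^4 × 7
LCM(1890, 1782, 1134) = 2 × 3^4 × 5 × 7 × 11 = 62370.

62370 minutes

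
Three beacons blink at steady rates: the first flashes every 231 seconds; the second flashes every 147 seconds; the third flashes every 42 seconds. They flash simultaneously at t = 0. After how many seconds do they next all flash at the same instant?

3234 seconds

We need the least common multiple of the intervals.
231 = 3 × 7 × 11
147 = 3 × 7^2
42 = 2 × 3 × 7
LCM(231, 147, 42) = 2 × 3 × 7^2 × 11 = 3234.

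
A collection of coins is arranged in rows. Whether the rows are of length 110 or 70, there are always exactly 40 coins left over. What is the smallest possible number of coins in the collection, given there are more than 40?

N − 40 must be a common multiple of 110 and 70.
110 = 2 × 5 × 11
70 = 2 × 5 × 7
LCM(110, 70) = 2 × 5 × 7 × 11 = 770.
Smallest N > 40 is LCM + 40 = 770 + 40 = 810.

810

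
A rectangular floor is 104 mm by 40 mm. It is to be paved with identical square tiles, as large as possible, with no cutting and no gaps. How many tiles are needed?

65

Tile side = gcd(104, 40).
104 = 2^3 × 13
40 = 2^3 × 5
gcd(104, 40) = 2^3 = 8.
Tiles: (104/8) × (40/8) = 13 × 5 = 65.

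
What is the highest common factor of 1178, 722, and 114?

38

1178 = 2 × 19 × 31
722 = 2 × 19^2
114 = 2 × 3 × 19
gcd(1178, 722, 114) = 2 × 19 = 38.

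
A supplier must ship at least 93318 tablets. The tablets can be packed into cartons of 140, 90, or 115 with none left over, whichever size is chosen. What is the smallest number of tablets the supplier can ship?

The number of tablets must be a common multiple of 140, 90, and 115, so a multiple of their LCM.
140 = 2^2 × 5 × 7
90 = 2 × 3^2 × 5
115 = 5 × 23
LCM(140, 90, 115) = 2^2 × 3^2 × 5 × 7 × 23 = 28980.
Smallest multiple of 28980 that is ≥ 93318: ⌈93318/28980⌉ × 28980 = 4 × 28980 = 115920.

115920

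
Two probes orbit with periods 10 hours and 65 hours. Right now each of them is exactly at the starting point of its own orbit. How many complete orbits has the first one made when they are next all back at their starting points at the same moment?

The first common completion time is the LCM of the periods.
10 = 2 × 5
65 = 5 × 13
LCM(10, 65) = 2 × 5 × 13 = 130.
Orbits for period 10: 130 / 10 = 13.

13 orbits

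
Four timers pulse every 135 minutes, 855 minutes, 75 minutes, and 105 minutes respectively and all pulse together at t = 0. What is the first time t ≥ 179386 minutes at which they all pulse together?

179550 minutes

Joint pulses occur at multiples of LCM(135, 855, 75, 105).
135 = 3^3 × 5
855 = 3^2 × 5 × 19
75 = 3 × 5^2
105 = 3 × 5 × 7
LCM(135, 855, 75, 105) = 3^3 × 5^2 × 7 × 19 = 89775.
Smallest multiple of 89775 that is ≥ 179386: ⌈179386/89775⌉ × 89775 = 2 × 89775 = 179550.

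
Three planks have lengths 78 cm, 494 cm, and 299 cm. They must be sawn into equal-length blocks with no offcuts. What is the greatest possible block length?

13 cm

This is the greatest common divisor of 78, 494, and 299.
78 = 2 × 3 × 13
494 = 2 × 13 × 19
299 = 13 × 23
gcd(78, 494, 299) = 13.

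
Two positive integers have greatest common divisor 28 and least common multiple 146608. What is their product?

For any two positive integers, gcd × lcm = product = 28 × 146608 = 4105024.

4105024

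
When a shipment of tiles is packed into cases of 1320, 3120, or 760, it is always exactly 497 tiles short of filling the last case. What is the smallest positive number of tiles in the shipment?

651583

Being 497 short of a full case of size k means N ≡ −497 (mod k), i.e. N + 497 is a multiple of each size.
1320 = 2^3 × 3 × 5 × 11
3120 = 2^4 × 3 × 5 × 13
760 = 2^3 × 5 × 19
LCM(1320, 3120, 760) = 2^4 × 3 × 5 × 11 × 13 × 19 = 652080.
Smallest positive N is 652080 − 497 = 651583.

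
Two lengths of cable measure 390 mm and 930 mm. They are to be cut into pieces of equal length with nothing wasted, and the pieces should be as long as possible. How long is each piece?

The greatest length dividing all of 390 and 930 is their gcd.
390 = 2 × 3 × 5 × 13
930 = 2 × 3 × 5 × 31
gcd(390, 930) = 2 × 3 × 5 = 30.

30 mm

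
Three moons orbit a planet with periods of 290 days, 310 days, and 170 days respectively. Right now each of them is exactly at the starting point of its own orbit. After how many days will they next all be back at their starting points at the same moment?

152830 days

The first simultaneous occurrence is after LCM of the individual periods.
290 = 2 × 5 × 29
310 = 2 × 5 × 31
170 = 2 × 5 × 17
LCM(290, 310, 170) = 2 × 5 × 17 × 29 × 31 = 152830.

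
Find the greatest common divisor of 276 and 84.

12

276 = 2^2 × 3 × 23
84 = 2^2 × 3 × 7
gcd(276, 84) = 2^2 × 3 = 12.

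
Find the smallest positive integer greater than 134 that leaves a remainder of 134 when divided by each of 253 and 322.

N − 134 must be a common multiple of 253 and 322.
253 = 11 × 23
322 = 2 × 7 × 23
LCM(253, 322) = 2 × 7 × 11 × 23 = 3542.
Smallest N > 134 is LCM + 134 = 3542 + 134 = 3676.

3676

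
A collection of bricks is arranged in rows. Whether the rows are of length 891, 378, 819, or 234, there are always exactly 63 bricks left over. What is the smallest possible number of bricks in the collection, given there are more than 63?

162225

N − 63 must be a common multiple of 891, 378, 819, and 234.
891 = 3^4 × 11
378 = 2 × 3^3 × 7
819 = 3^2 × 7 × 13
234 = 2 × 3^2 × 13
LCM(891, 378, 819, 234) = 2 × 3^4 × 7 × 11 × 13 = 162162.
Smallest N > 63 is LCM + 63 = 162162 + 63 = 162225.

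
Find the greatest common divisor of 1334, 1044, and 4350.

1334 = 2 × 23 × 29
1044 = 2^2 × 3^2 × 29
4350 = 2 × 3 × 5^2 × 29
gcd(1334, 1044, 4350) = 2 × 29 = 58.

58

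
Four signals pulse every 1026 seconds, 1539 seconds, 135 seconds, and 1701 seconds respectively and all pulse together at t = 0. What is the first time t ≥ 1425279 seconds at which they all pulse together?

1615950 seconds

Joint pulses occur at multiples of LCM(1026, 1539, 135, 1701).
1026 = 2 × 3^3 × 19
1539 = 3^4 × 19
135 = 3^3 × 5
1701 = 3^5 × 7
LCM(1026, 1539, 135, 1701) = 2 × 3^5 × 5 × 7 × 19 = 323190.
Smallest multiple of 323190 that is ≥ 1425279: ⌈1425279/323190⌉ × 323190 = 5 × 323190 = 1615950.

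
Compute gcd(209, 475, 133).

209 = 11 × 19
475 = 5^2 × 19
133 = 7 × 19
gcd(209, 475, 133) = 19.

19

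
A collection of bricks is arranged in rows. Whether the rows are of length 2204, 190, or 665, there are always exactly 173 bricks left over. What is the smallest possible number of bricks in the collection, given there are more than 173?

N − 173 must be a common multiple of 2204, 190, and 665.
2204 = 2^2 × 19 × 29
190 = 2 × 5 × 19
665 = 5 × 7 × 19
LCM(2204, 190, 665) = 2^2 × 5 × 7 × 19 × 29 = 77140.
Smallest N > 173 is LCM + 173 = 77140 + 173 = 77313.

77313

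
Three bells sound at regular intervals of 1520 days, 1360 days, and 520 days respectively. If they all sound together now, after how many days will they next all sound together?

335920 days

They coincide at every common multiple of the periods; the first is the LCM.
1520 = 2^4 × 5 × 19
1360 = 2^4 × 5 × 17
520 = 2^3 × 5 × 13
LCM(1520, 1360, 520) = 2^4 × 5 × 13 × 17 × 19 = 335920.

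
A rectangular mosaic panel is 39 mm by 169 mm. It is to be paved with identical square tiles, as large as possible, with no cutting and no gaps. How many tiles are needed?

Tile side = gcd(39, 169).
39 = 3 × 13
169 = 13^2
gcd(39, 169) = 13.
Tiles: (39/13) × (169/13) = 3 × 13 = 39.

39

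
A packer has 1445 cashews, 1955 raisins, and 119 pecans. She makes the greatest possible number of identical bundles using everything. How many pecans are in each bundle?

Number of bundles = gcd(1445, 1955, 119).
1445 = 5 × 17^2
1955 = 5 × 17 × 23
119 = 7 × 17
gcd(1445, 1955, 119) = 17.
pecans per bundle = 119 / 17 = 7.

7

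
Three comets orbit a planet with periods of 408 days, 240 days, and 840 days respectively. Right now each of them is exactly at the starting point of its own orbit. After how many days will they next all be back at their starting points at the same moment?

We need the least common multiple of the intervals.
408 = 2^3 × 3 × 17
240 = 2^4 × 3 × 5
840 = 2^3 × 3 × 5 × 7
LCM(408, 240, 840) = 2^4 × 3 × 5 × 7 × 17 = 28560.

28560 days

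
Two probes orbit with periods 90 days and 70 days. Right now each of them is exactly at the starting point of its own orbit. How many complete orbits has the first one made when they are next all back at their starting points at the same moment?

7 orbits

All finish a whole number of cycles simultaneously at t = LCM of the periods.
90 = 2 × 3^2 × 5
70 = 2 × 5 × 7
LCM(90, 70) = 2 × 3^2 × 5 × 7 = 630.
Orbits for period 90: 630 / 90 = 7.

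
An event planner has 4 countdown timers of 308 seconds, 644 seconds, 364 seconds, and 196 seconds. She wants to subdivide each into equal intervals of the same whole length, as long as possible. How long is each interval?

28 seconds

The interval must divide each timer length; the longest such is the gcd.
308 = 2^2 × 7 × 11
644 = 2^2 × 7 × 23
364 = 2^2 × 7 × 13
196 = 2^2 × 7^2
gcd(308, 644, 364, 196) = 2^2 × 7 = 28.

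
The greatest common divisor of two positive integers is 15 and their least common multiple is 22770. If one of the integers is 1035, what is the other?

330

For two integers, gcd × lcm = product, so the other is (15 × 22770) / 1035 = 341550 / 1035 = 330.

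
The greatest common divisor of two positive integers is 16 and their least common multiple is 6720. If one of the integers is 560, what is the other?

192

For two integers, gcd × lcm = product, so the other is (16 × 6720) / 560 = 107520 / 560 = 192.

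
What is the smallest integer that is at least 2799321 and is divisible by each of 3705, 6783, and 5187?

3086265

The integer must be a common multiple of 3705, 6783, and 5187, so a multiple of their LCM.
3705 = 3 × 5 × 13 × 19
6783 = 3 × 7 × 17 × 19
5187 = 3 × 7 × 13 × 19
LCM(3705, 6783, 5187) = 3 × 5 × 7 × 13 × 17 × 19 = 440895.
Smallest multiple of 440895 that is ≥ 2799321: ⌈2799321/440895⌉ × 440895 = 7 × 440895 = 3086265.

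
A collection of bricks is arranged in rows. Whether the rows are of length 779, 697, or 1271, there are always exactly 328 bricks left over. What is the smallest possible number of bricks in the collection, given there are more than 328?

410861

N − 328 must be a common multiple of 779, 697, and 1271.
779 = 19 × 41
697 = 17 × 41
1271 = 31 × 41
LCM(779, 697, 1271) = 17 × 19 × 31 × 41 = 410533.
Smallest N > 328 is LCM + 328 = 410533 + 328 = 410861.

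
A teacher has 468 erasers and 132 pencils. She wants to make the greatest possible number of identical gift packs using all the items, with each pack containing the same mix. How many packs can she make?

12 packs

The pack count must divide each quantity, so the greatest is gcd(468, 132).
468 = 2^2 × 3^2 × 13
132 = 2^2 × 3 × 11
gcd(468, 132) = 2^2 × 3 = 12.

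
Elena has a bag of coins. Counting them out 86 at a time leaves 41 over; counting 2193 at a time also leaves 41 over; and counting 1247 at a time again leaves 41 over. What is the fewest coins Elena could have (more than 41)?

N − 41 must be a common multiple of 86, 2193, and 1247.
86 = 2 × 43
2193 = 3 × 17 × 43
1247 = 29 × 43
LCM(86, 2193, 1247) = 2 × 3 × 17 × 29 × 43 = 127194.
Smallest N > 41 is LCM + 41 = 127194 + 41 = 127235.

127235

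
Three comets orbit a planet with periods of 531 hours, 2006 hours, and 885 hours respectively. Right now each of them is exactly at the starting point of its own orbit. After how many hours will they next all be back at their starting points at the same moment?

The first simultaneous occurrence is after LCM of the individual periods.
531 = 3^2 × 59
2006 = 2 × 17 × 59
885 = 3 × 5 × 59
LCM(531, 2006, 885) = 2 × 3^2 × 5 × 17 × 59 = 90270.

90270 hours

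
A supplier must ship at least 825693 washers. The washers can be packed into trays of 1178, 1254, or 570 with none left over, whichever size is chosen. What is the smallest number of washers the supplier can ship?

971850

The number of washers must be a common multiple of 1178, 1254, and 570, so a multiple of their LCM.
1178 = 2 × 19 × 31
1254 = 2 × 3 × 11 × 19
570 = 2 × 3 × 5 × 19
LCM(1178, 1254, 570) = 2 × 3 × 5 × 11 × 19 × 31 = 194370.
Smallest multiple of 194370 that is ≥ 825693: ⌈825693/194370⌉ × 194370 = 5 × 194370 = 971850.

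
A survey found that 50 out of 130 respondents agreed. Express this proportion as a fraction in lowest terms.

50 = 2 × 5^2
130 = 2 × 5 × 13
gcd(50, 130) = 2 × 5 = 10.
Divide numerator and denominator by 10: 50/130 = 5/13.

5/13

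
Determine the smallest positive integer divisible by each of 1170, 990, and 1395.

1170 = 2 × 3^2 × 5 × 13
990 = 2 × 3^2 × 5 × 11
1395 = 3^2 × 5 × 31
LCM(1170, 990, 1395) = 2 × 3^2 × 5 × 11 × 13 × 31 = 398970.

398970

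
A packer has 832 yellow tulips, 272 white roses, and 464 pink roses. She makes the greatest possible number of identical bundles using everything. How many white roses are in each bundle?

17

Number of bundles = gcd(832, 272, 464).
832 = 2^6 × 13
272 = 2^4 × 17
464 = 2^4 × 29
gcd(832, 272, 464) = 2^4 = 16.
white roses per bundle = 272 / 16 = 17.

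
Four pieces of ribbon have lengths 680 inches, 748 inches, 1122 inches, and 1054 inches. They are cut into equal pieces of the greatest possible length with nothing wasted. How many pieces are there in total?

106

Piece length = gcd(680, 748, 1122, 1054).
680 = 2^3 × 5 × 17
748 = 2^2 × 11 × 17
1122 = 2 × 3 × 11 × 17
1054 = 2 × 17 × 31
gcd(680, 748, 1122, 1054) = 2 × 17 = 34.
Total pieces = 680/34 + 748/34 + 1122/34 + 1054/34 = 20 + 22 + 33 + 31 = 106.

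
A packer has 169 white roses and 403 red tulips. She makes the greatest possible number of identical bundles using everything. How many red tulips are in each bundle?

Number of bundles = gcd(169, 403).
169 = 13^2
403 = 13 × 31
gcd(169, 403) = 13.
red tulips per bundle = 403 / 13 = 31.

31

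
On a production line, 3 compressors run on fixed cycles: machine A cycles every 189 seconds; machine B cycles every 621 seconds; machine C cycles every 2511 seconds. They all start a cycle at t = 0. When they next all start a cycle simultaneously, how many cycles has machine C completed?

161 cycles

All finish a whole number of cycles simultaneously at t = LCM of the periods.
189 = 3^3 × 7
621 = 3^3 × 23
2511 = 3^4 × 31
LCM(189, 621, 2511) = 3^4 × 7 × 23 × 31 = 404271.
Cycles for period 2511: 404271 / 2511 = 161.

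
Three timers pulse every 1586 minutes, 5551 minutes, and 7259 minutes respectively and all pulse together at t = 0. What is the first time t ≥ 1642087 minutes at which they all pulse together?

Joint pulses occur at multiples of LCM(1586, 5551, 7259).
1586 = 2 × 13 × 61
5551 = 7 × 13 × 61
7259 = 7 × 17 × 61
LCM(1586, 5551, 7259) = 2 × 7 × 13 × 17 × 61 = 188734.
Smallest multiple of 188734 that is ≥ 1642087: ⌈1642087/188734⌉ × 188734 = 9 × 188734 = 1698606.

1698606 minutes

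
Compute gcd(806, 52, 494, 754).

806 = 2 × 13 × 31
52 = 2^2 × 13
494 = 2 × 13 × 19
754 = 2 × 13 × 29
gcd(806, 52, 494, 754) = 2 × 13 = 26.

26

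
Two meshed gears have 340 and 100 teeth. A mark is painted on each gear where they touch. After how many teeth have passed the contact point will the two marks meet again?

We need the least common multiple of the intervals.
340 = 2^2 × 5 × 17
100 = 2^2 × 5^2
LCM(340, 100) = 2^2 × 5^2 × 17 = 1700.

1700 teeth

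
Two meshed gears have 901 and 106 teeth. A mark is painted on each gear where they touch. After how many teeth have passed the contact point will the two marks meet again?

1802 teeth

We need the least common multiple of the intervals.
901 = 17 × 53
106 = 2 × 53
LCM(901, 106) = 2 × 17 × 53 = 1802.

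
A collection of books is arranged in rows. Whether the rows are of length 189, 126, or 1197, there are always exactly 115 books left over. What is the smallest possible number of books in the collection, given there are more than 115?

N − 115 must be a common multiple of 189, 126, and 1197.
189 = 3^3 × 7
126 = 2 × 3^2 × 7
1197 = 3^2 × 7 × 19
LCM(189, 126, 1197) = 2 × 3^3 × 7 × 19 = 7182.
Smallest N > 115 is LCM + 115 = 7182 + 115 = 7297.

7297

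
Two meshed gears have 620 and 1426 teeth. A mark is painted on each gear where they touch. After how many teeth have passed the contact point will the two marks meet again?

They coincide at every common multiple of the periods; the first is the LCM.
620 = 2^2 × 5 × 31
1426 = 2 × 23 × 31
LCM(620, 1426) = 2^2 × 5 × 23 × 31 = 14260.

14260 teeth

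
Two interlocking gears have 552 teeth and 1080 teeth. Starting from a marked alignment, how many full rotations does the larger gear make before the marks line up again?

All finish a whole number of cycles simultaneously at t = LCM of the periods.
552 = 2^3 × 3 × 23
1080 = 2^3 × 3^3 × 5
LCM(552, 1080) = 2^3 × 3^3 × 5 × 23 = 24840.
Rotations for period 1080: 24840 / 1080 = 23.

23 rotations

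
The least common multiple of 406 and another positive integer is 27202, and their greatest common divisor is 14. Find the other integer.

gcd × lcm = product of the two integers, so the other integer is (14 × 27202) / 406 = 938.

938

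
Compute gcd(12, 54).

6

12 = 2^2 × 3
54 = 2 × 3^3
gcd(12, 54) = 2 × 3 = 6.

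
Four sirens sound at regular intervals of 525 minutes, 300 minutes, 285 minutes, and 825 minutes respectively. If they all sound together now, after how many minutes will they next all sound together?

438900 minutes

They coincide at every common multiple of the periods; the first is the LCM.
525 = 3 × 5^2 × 7
300 = 2^2 × 3 × 5^2
285 = 3 × 5 × 19
825 = 3 × 5^2 × 11
LCM(525, 300, 285, 825) = 2^2 × 3 × 5^2 × 7 × 11 × 19 = 438900.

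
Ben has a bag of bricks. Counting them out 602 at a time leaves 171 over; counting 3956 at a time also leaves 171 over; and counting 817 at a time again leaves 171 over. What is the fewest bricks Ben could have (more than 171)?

526319

N − 171 must be a common multiple of 602, 3956, and 817.
602 = 2 × 7 × 43
3956 = 2^2 × 23 × 43
817 = 19 × 43
LCM(602, 3956, 817) = 2^2 × 7 × 19 × 23 × 43 = 526148.
Smallest N > 171 is LCM + 171 = 526148 + 171 = 526319.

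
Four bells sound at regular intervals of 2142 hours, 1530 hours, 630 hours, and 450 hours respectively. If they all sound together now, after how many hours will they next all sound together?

The first simultaneous occurrence is after LCM of the individual periods.
2142 = 2 × 3^2 × 7 × 17
1530 = 2 × 3^2 × 5 × 17
630 = 2 × 3^2 × 5 × 7
450 = 2 × 3^2 × 5^2
LCM(2142, 1530, 630, 450) = 2 × 3^2 × 5^2 × 7 × 17 = 53550.

53550 hours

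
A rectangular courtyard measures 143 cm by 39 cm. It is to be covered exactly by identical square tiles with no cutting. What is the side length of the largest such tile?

13 cm

The tile side must divide both 143 and 39, so the largest is their gcd.
143 = 11 × 13
39 = 3 × 13
gcd(143, 39) = 13.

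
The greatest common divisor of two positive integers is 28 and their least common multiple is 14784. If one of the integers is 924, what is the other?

448

For two integers, gcd × lcm = product, so the other is (28 × 14784) / 924 = 413952 / 924 = 448.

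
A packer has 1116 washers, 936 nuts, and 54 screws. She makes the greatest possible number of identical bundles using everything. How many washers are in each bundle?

Number of bundles = gcd(1116, 936, 54).
1116 = 2^2 × 3^2 × 31
936 = 2^3 × 3^2 × 13
54 = 2 × 3^3
gcd(1116, 936, 54) = 2 × 3^2 = 18.
washers per bundle = 1116 / 18 = 62.

62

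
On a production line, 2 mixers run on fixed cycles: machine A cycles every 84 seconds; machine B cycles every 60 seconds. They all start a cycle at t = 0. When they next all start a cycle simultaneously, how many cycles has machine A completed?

They are all back at their starting positions together after one LCM of the periods.
84 = 2^2 × 3 × 7
60 = 2^2 × 3 × 5
LCM(84, 60) = 2^2 × 3 × 5 × 7 = 420.
Cycles for period 84: 420 / 84 = 5.

5 cycles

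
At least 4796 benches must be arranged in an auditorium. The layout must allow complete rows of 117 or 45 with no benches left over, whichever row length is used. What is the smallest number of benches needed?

The number of benches must be a common multiple of 117 and 45, so a multiple of their LCM.
117 = 3^2 × 13
45 = 3^2 × 5
LCM(117, 45) = 3^2 × 5 × 13 = 585.
Smallest multiple of 585 that is ≥ 4796: ⌈4796/585⌉ × 585 = 9 × 585 = 5265.

5265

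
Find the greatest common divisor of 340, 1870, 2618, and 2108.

340 = 2^2 × 5 × 17
1870 = 2 × 5 × 11 × 17
2618 = 2 × 7 × 11 × 17
2108 = 2^2 × 17 × 31
gcd(340, 1870, 2618, 2108) = 2 × 17 = 34.

34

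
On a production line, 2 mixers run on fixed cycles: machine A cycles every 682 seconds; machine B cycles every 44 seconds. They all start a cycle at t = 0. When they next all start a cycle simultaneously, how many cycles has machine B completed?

The first common completion time is the LCM of the periods.
682 = 2 × 11 × 31
44 = 2^2 × 11
LCM(682, 44) = 2^2 × 11 × 31 = 1364.
Cycles for period 44: 1364 / 44 = 31.

31 cycles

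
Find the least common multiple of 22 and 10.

110

22 = 2 × 11
10 = 2 × 5
LCM(22, 10) = 2 × 5 × 11 = 110.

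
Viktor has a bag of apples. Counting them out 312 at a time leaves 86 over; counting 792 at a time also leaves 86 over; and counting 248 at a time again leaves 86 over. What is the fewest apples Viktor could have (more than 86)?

319262

N − 86 must be a common multiple of 312, 792, and 248.
312 = 2^3 × 3 × 13
792 = 2^3 × 3^2 × 11
248 = 2^3 × 31
LCM(312, 792, 248) = 2^3 × 3^2 × 11 × 13 × 31 = 319176.
Smallest N > 86 is LCM + 86 = 319176 + 86 = 319262.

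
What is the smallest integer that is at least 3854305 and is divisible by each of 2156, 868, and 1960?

4010160

The integer must be a common multiple of 2156, 868, and 1960, so a multiple of their LCM.
2156 = 2^2 × 7^2 × 11
868 = 2^2 × 7 × 31
1960 = 2^3 × 5 × 7^2
LCM(2156, 868, 1960) = 2^3 × 5 × 7^2 × 11 × 31 = 668360.
Smallest multiple of 668360 that is ≥ 3854305: ⌈3854305/668360⌉ × 668360 = 6 × 668360 = 4010160.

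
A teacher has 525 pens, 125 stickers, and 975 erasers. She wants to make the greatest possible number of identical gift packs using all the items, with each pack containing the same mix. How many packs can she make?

25 packs

The pack count must divide each quantity, so the greatest is gcd(525, 125, 975).
525 = 3 × 5^2 × 7
125 = 5^3
975 = 3 × 5^2 × 13
gcd(525, 125, 975) = 5^2 = 25.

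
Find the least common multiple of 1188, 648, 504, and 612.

848232

1188 = 2^2 × 3^3 × 11
648 = 2^3 × 3^4
504 = 2^3 × 3^2 × 7
612 = 2^2 × 3^2 × 17
LCM(1188, 648, 504, 612) = 2^3 × 3^4 × 7 × 11 × 17 = 848232.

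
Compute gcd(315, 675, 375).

15

315 = 3^2 × 5 × 7
675 = 3^3 × 5^2
375 = 3 × 5^3
gcd(315, 675, 375) = 3 × 5 = 15.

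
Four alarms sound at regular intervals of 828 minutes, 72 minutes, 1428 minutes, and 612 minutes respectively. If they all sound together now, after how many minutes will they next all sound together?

197064 minutes

They coincide at every common multiple of the periods; the first is the LCM.
828 = 2^2 × 3^2 × 23
72 = 2^3 × 3^2
1428 = 2^2 × 3 × 7 × 17
612 = 2^2 × 3^2 × 17
LCM(828, 72, 1428, 612) = 2^3 × 3^2 × 7 × 17 × 23 = 197064.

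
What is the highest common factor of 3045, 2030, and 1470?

3045 = 3 × 5 × 7 × 29
2030 = 2 × 5 × 7 × 29
1470 = 2 × 3 × 5 × 7^2
gcd(3045, 2030, 1470) = 5 × 7 = 35.

35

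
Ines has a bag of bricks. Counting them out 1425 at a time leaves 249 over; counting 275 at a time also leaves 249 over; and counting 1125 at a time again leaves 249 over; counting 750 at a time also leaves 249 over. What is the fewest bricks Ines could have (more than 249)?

N − 249 must be a common multiple of 1425, 275, 1125, and 750.
1425 = 3 × 5^2 × 19
275 = 5^2 × 11
1125 = 3^2 × 5^3
750 = 2 × 3 × 5^3
LCM(1425, 275, 1125, 750) = 2 × 3^2 × 5^3 × 11 × 19 = 470250.
Smallest N > 249 is LCM + 249 = 470250 + 249 = 470499.

470499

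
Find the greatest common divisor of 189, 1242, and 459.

189 = 3^3 × 7
1242 = 2 × 3^3 × 23
459 = 3^3 × 17
gcd(189, 1242, 459) = 3^3 = 27.

27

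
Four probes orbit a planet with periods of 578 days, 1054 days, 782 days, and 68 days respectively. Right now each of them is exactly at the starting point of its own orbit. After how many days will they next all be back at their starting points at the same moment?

824228 days

The first simultaneous occurrence is after LCM of the individual periods.
578 = 2 × 17^2
1054 = 2 × 17 × 31
782 = 2 × 17 × 23
68 = 2^2 × 17
LCM(578, 1054, 782, 68) = 2^2 × 17^2 × 23 × 31 = 824228.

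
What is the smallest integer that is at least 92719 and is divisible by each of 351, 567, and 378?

The integer must be a common multiple of 351, 567, and 378, so a multiple of their LCM.
351 = 3^3 × 13
567 = 3^4 × 7
378 = 2 × 3^3 × 7
LCM(351, 567, 378) = 2 × 3^4 × 7 × 13 = 14742.
Smallest multiple of 14742 that is ≥ 92719: ⌈92719/14742⌉ × 14742 = 7 × 14742 = 103194.

103194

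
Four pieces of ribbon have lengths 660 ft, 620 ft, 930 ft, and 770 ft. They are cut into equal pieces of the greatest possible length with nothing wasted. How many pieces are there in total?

Piece length = gcd(660, 620, 930, 770).
660 = 2^2 × 3 × 5 × 11
620 = 2^2 × 5 × 31
930 = 2 × 3 × 5 × 31
770 = 2 × 5 × 7 × 11
gcd(660, 620, 930, 770) = 2 × 5 = 10.
Total pieces = 660/10 + 620/10 + 930/10 + 770/10 = 66 + 62 + 93 + 77 = 298.

298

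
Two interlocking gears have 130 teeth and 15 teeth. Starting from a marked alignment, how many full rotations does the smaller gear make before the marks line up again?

The first common completion time is the LCM of the periods.
130 = 2 × 5 × 13
15 = 3 × 5
LCM(130, 15) = 2 × 3 × 5 × 13 = 390.
Rotations for period 15: 390 / 15 = 26.

26 rotations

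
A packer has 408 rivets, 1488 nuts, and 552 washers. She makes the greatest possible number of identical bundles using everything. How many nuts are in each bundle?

62

Number of bundles = gcd(408, 1488, 552).
408 = 2^3 × 3 × 17
1488 = 2^4 × 3 × 31
552 = 2^3 × 3 × 23
gcd(408, 1488, 552) = 2^3 × 3 = 24.
nuts per bundle = 1488 / 24 = 62.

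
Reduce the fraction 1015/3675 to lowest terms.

1015 = 5 × 7 × 29
3675 = 3 × 5^2 × 7^2
gcd(1015, 3675) = 5 × 7 = 35.
Divide numerator and denominator by 35: 1015/3675 = 29/105.

29/105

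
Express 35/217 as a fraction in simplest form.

35 = 5 × 7
217 = 7 × 31
gcd(35, 217) = 7.
Divide numerator and denominator by 7: 35/217 = 5/31.

5/31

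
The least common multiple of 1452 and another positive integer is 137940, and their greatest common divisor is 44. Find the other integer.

4180

gcd × lcm = product of the two integers, so the other integer is (44 × 137940) / 1452 = 4180.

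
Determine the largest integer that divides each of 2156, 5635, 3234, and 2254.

2156 = 2^2 × 7^2 × 11
5635 = 5 × 7^2 × 23
3234 = 2 × 3 × 7^2 × 11
2254 = 2 × 7^2 × 23
gcd(2156, 5635, 3234, 2254) = 7^2 = 49.

49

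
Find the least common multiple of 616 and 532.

11704

616 = 2^3 × 7 × 11
532 = 2^2 × 7 × 19
LCM(616, 532) = 2^3 × 7 × 11 × 19 = 11704.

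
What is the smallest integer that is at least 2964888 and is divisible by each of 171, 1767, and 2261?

The integer must be a common multiple of 171, 1767, and 2261, so a multiple of their LCM.
171 = 3^2 × 19
1767 = 3 × 19 × 31
2261 = 7 × 17 × 19
LCM(171, 1767, 2261) = 3^2 × 7 × 17 × 19 × 31 = 630819.
Smallest multiple of 630819 that is ≥ 2964888: ⌈2964888/630819⌉ × 630819 = 5 × 630819 = 3154095.

3154095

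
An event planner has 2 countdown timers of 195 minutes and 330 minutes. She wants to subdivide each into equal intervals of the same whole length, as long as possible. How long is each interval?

By the Euclidean algorithm:
330 = 1 × 195 + 135
195 = 1 × 135 + 60
135 = 2 × 60 + 15
60 = 4 × 15 + 0
gcd(195, 330) = 15.

15 minutes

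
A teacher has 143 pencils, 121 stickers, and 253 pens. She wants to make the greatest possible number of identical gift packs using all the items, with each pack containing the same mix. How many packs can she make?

11 packs

The pack count must divide each quantity, so the greatest is gcd(143, 121, 253).
143 = 11 × 13
121 = 11^2
253 = 11 × 23
gcd(143, 121, 253) = 11.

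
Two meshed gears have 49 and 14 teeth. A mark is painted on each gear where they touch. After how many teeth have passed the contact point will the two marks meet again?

98 teeth

We need the least common multiple of the intervals.
49 = 7^2
14 = 2 × 7
LCM(49, 14) = 2 × 7^2 = 98.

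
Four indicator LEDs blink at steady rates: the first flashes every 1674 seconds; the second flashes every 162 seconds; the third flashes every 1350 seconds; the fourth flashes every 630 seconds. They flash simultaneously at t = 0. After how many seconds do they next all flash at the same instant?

We need the least common multiple of the intervals.
1674 = 2 × 3^3 × 31
162 = 2 × 3^4
1350 = 2 × 3^3 × 5^2
630 = 2 × 3^2 × 5 × 7
LCM(1674, 162, 1350, 630) = 2 × 3^4 × 5^2 × 7 × 31 = 878850.

878850 seconds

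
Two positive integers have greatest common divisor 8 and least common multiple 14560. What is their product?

For any two positive integers, gcd × lcm = product = 8 × 14560 = 116480.

116480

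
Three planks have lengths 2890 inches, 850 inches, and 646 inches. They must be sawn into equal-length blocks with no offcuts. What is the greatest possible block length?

The block length must divide every plank, so the greatest is gcd(2890, 850, 646).
2890 = 2 × 5 × 17^2
850 = 2 × 5^2 × 17
646 = 2 × 17 × 19
gcd(2890, 850, 646) = 2 × 17 = 34.

34 inches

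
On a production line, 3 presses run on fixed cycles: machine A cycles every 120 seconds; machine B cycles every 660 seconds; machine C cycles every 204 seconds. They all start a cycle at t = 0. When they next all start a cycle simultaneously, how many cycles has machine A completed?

187 cycles

The first common completion time is the LCM of the periods.
120 = 2^3 × 3 × 5
660 = 2^2 × 3 × 5 × 11
204 = 2^2 × 3 × 17
LCM(120, 660, 204) = 2^3 × 3 × 5 × 11 × 17 = 22440.
Cycles for period 120: 22440 / 120 = 187.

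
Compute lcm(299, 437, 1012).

299 = 13 × 23
437 = 19 × 23
1012 = 2^2 × 11 × 23
LCM(299, 437, 1012) = 2^2 × 11 × 13 × 19 × 23 = 249964.

249964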